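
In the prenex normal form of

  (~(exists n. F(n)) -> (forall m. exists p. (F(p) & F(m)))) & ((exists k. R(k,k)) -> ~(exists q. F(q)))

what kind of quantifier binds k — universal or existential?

Rewrite implications/biconditionals: A → B as ¬A ∨ B.
  (~~(exists n. F(n)) | (forall m. exists p. (F(p) & F(m)))) & (~(exists k. R(k,k)) | ~(exists q. F(q)))
Push ¬ through the quantifiers and connectives to reach negation normal form:
  ((exists n. F(n)) | (forall m. exists p. (F(p) & F(m)))) & ((forall k. ~R(k,k)) | (forall q. ~F(q)))
All bound variables are already distinct, so no renaming is needed.
Extract every quantifier outward, since the variables are now distinct and don't occur free across branches:
  exists n. forall m. exists p. forall k. forall q. ((F(n) | F(p) & F(m)) & (~R(k,k) | ~F(q)))
The quantifier exists k sits under an odd number of negations (counting the antecedent side of each →), so it flips to forall k.

universal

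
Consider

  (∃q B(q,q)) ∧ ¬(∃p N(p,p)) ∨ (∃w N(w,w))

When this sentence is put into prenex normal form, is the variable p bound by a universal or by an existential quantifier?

universal

Push ¬ through the quantifiers and connectives to reach negation normal form:
  (∃q B(q,q)) ∧ (∀p ¬N(p,p)) ∨ (∃w N(w,w))
All bound variables are already distinct, so no renaming is needed.
Finally move all quantifiers to the prefix:
  ∃q ∀p ∃w (B(q,q) ∧ ¬N(p,p) ∨ N(w,w))
The quantifier ∃p sits under an odd number of negations, so it flips to ∀p.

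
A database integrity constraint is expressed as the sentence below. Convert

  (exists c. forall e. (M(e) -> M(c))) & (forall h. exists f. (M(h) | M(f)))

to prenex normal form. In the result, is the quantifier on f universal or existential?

Rewrite implications/biconditionals: A → B as ¬A ∨ B.
  (exists c. forall e. (~M(e) | M(c))) & (forall h. exists f. (M(h) | M(f)))
Finally move all quantifiers to the prefix:
  exists c. forall e. forall h. exists f. ((~M(e) | M(c)) & (M(h) | M(f)))
The quantifier exists f sits under an even number of negations (counting the antecedent side of each →), so it remains existential.

existential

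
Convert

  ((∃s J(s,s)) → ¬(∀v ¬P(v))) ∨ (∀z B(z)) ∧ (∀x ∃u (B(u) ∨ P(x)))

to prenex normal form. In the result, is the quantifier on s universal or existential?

universal

First replace A → B with ¬A ∨ B.
  ¬(∃s J(s,s)) ∨ ¬(∀v ¬P(v)) ∨ (∀z B(z)) ∧ (∀x ∃u (B(u) ∨ P(x)))
Move each ¬ inward, flipping quantifiers it crosses:
  (∀s ¬J(s,s)) ∨ (∃v P(v)) ∨ (∀z B(z)) ∧ (∀x ∃u (B(u) ∨ P(x)))
Pull the quantifiers to the front (each side's bound variable is not free in the other side):
  ∀s ∃v ∀z ∀x ∃u (¬J(s,s) ∨ P(v) ∨ B(z) ∧ (B(u) ∨ P(x)))
The quantifier ∃s sits under an odd number of negations (counting the antecedent side of each →), so it flips to ∀s.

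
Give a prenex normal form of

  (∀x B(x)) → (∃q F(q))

Rewrite implications/biconditionals: A → B as ¬A ∨ B.
  ¬(∀x B(x)) ∨ (∃q F(q))
Push ¬ through the quantifiers and connectives to reach negation normal form:
  (∃x ¬B(x)) ∨ (∃q F(q))
All bound variables are already distinct, so no renaming is needed.
Extract every quantifier outward, since the variables are now distinct and don't occur free across branches:
  ∃x ∃q (¬B(x) ∨ F(q))

∃x ∃q (¬B(x) ∨ F(q))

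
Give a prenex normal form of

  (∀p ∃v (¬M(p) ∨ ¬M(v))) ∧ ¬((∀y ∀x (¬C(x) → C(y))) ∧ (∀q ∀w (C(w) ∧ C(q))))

Eliminate → and ↔ using ¬ and ∨.
  (∀p ∃v (¬M(p) ∨ ¬M(v))) ∧ ¬((∀y ∀x (¬¬C(x) ∨ C(y))) ∧ (∀q ∀w (C(w) ∧ C(q))))
Move each ¬ inward, flipping quantifiers it crosses:
  (∀p ∃v (¬M(p) ∨ ¬M(v))) ∧ ((∃y ∃x (¬C(x) ∧ ¬C(y))) ∨ (∃q ∃w (¬C(w) ∨ ¬C(q))))
Pull the quantifiers to the front (each side's bound variable is not free in the other side):
  ∀p ∃v ∃y ∃x ∃q ∃w ((¬M(p) ∨ ¬M(v)) ∧ (¬C(x) ∧ ¬C(y) ∨ ¬C(w) ∨ ¬C(q)))

∀p ∃v ∃y ∃x ∃q ∃w ((¬M(p) ∨ ¬M(v)) ∧ (¬C(x) ∧ ¬C(y) ∨ ¬C(w) ∨ ¬C(q)))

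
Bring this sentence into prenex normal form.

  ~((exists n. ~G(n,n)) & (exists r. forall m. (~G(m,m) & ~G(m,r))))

forall n. forall r. exists m. (G(n,n) | G(m,m) | G(m,r))

Push ¬ through the quantifiers and connectives to reach negation normal form:
  (forall n. G(n,n)) | (forall r. exists m. (G(m,m) | G(m,r)))
Extract every quantifier outward, since the variables are now distinct and don't occur free across branches:
  forall n. forall r. exists m. (G(n,n) | G(m,m) | G(m,r))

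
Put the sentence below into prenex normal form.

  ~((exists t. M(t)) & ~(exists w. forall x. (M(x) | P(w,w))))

forall t. exists w. forall x. (~M(t) | M(x) | P(w,w))

Move each ¬ inward, flipping quantifiers it crosses:
  (forall t. ~M(t)) | (exists w. forall x. (M(x) | P(w,w)))
Pull the quantifiers to the front (each side's bound variable is not free in the other side):
  forall t. exists w. forall x. (~M(t) | M(x) | P(w,w))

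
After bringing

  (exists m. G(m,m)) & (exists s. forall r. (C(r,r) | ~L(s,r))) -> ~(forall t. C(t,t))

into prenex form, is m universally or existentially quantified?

universal

First replace A → B with ¬A ∨ B.
  ~((exists m. G(m,m)) & (exists s. forall r. (C(r,r) | ~L(s,r)))) | ~(forall t. C(t,t))
Push ¬ through the quantifiers and connectives to reach negation normal form:
  (forall m. ~G(m,m)) | (forall s. exists r. (~C(r,r) & L(s,r))) | (exists t. ~C(t,t))
All bound variables are already distinct, so no renaming is needed.
Finally move all quantifiers to the prefix:
  forall m. forall s. exists r. exists t. (~G(m,m) | ~C(r,r) & L(s,r) | ~C(t,t))
The quantifier exists m sits under an odd number of negations (counting the antecedent side of each →), so it flips to forall m.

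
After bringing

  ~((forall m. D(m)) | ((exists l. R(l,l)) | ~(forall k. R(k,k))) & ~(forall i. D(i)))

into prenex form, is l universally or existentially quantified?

Drive negations inward (¬∀x A ≡ ∃x ¬A, ¬∃x A ≡ ∀x ¬A, De Morgan for ∧/∨):
  (exists m. ~D(m)) & ((forall l. ~R(l,l)) & (forall k. R(k,k)) | (forall i. D(i)))
All bound variables are already distinct, so no renaming is needed.
Pull the quantifiers to the front (each side's bound variable is not free in the other side):
  exists m. forall l. forall k. forall i. (~D(m) & (~R(l,l) & R(k,k) | D(i)))
The quantifier exists l sits under an odd number of negations, so it flips to forall l.

universal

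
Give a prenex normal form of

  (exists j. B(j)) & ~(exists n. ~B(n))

Push ¬ through the quantifiers and connectives to reach negation normal form:
  (exists j. B(j)) & (forall n. B(n))
Finally move all quantifiers to the prefix:
  exists j. forall n. (B(j) & B(n))

exists j. forall n. (B(j) & B(n))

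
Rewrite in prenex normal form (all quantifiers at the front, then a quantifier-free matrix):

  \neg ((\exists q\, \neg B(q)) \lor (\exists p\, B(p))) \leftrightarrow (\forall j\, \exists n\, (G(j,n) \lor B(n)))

Eliminate → and ↔ using ¬ and ∨; A ↔ B as (¬A ∨ B) ∧ (¬B ∨ A).
  (\neg \neg ((\exists q\, \neg B(q)) \lor (\exists p\, B(p))) \lor (\forall j\, \exists n\, (G(j,n) \lor B(n)))) \land (\neg (\forall j\, \exists n\, (G(j,n) \lor B(n))) \lor \neg ((\exists q\, \neg B(q)) \lor (\exists p\, B(p))))
Move each ¬ inward, flipping quantifiers it crosses:
  ((\exists q\, \neg B(q)) \lor (\exists p\, B(p)) \lor (\forall j\, \exists n\, (G(j,n) \lor B(n)))) \land ((\exists j\, \forall n\, (\neg G(j,n) \land \neg B(n))) \lor (\forall q\, B(q)) \land (\forall p\, \neg B(p)))
Give each quantifier a distinct variable: j↦w1, n↦v1, q↦y, p↦u1.
  ((\exists q\, \neg B(q)) \lor (\exists p\, B(p)) \lor (\forall j\, \exists n\, (G(j,n) \lor B(n)))) \land ((\exists w1\, \forall v1\, (\neg G(w1,v1) \land \neg B(v1))) \lor (\forall y\, B(y)) \land (\forall u1\, \neg B(u1)))
Extract every quantifier outward, since the variables are now distinct and don't occur free across branches:
  \exists q\, \exists p\, \forall j\, \exists n\, \exists w1\, \forall v1\, \forall y\, \forall u1\, ((\neg B(q) \lor B(p) \lor G(j,n) \lor B(n)) \land (\neg G(w1,v1) \land \neg B(v1) \lor B(y) \land \neg B(u1)))

\exists q\, \exists p\, \forall j\, \exists n\, \exists w1\, \forall v1\, \forall y\, \forall u1\, ((\neg B(q) \lor B(p) \lor G(j,n) \lor B(n)) \land (\neg G(w1,v1) \land \neg B(v1) \lor B(y) \land \neg B(u1)))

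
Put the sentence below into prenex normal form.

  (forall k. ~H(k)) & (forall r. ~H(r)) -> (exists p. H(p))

exists k. exists r. exists p. (H(k) | H(r) | H(p))

Eliminate → and ↔ using ¬ and ∨.
  ~((forall k. ~H(k)) & (forall r. ~H(r))) | (exists p. H(p))
Move each ¬ inward, flipping quantifiers it crosses:
  (exists k. H(k)) | (exists r. H(r)) | (exists p. H(p))
All bound variables are already distinct, so no renaming is needed.
Extract every quantifier outward, since the variables are now distinct and don't occur free across branches:
  exists k. exists r. exists p. (H(k) | H(r) | H(p))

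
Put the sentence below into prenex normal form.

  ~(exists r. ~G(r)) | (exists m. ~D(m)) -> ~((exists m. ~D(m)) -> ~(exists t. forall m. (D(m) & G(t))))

Rewrite implications/biconditionals: A → B as ¬A ∨ B.
  ~(~(exists r. ~G(r)) | (exists m. ~D(m))) | ~(~(exists m. ~D(m)) | ~(exists t. forall m. (D(m) & G(t))))
Move each ¬ inward, flipping quantifiers it crosses:
  (exists r. ~G(r)) & (forall m. D(m)) | (exists m. ~D(m)) & (exists t. forall m. (D(m) & G(t)))
Rename bound variables to avoid capture: m↦b, m↦q.
  (exists r. ~G(r)) & (forall m. D(m)) | (exists b. ~D(b)) & (exists t. forall q. (D(q) & G(t)))
Finally move all quantifiers to the prefix:
  exists r. forall m. exists b. exists t. forall q. (~G(r) & D(m) | ~D(b) & D(q) & G(t))

exists r. forall m. exists b. exists t. forall q. (~G(r) & D(m) | ~D(b) & D(q) & G(t))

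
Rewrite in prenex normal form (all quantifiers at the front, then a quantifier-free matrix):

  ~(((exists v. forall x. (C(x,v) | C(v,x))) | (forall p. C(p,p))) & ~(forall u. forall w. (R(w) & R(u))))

forall v. exists x. exists p. forall u. forall w. (~C(x,v) & ~C(v,x) & ~C(p,p) | R(w) & R(u))

Drive negations inward (¬∀x A ≡ ∃x ¬A, ¬∃x A ≡ ∀x ¬A, De Morgan for ∧/∨):
  (forall v. exists x. (~C(x,v) & ~C(v,x))) & (exists p. ~C(p,p)) | (forall u. forall w. (R(w) & R(u)))
Finally move all quantifiers to the prefix:
  forall v. exists x. exists p. forall u. forall w. (~C(x,v) & ~C(v,x) & ~C(p,p) | R(w) & R(u))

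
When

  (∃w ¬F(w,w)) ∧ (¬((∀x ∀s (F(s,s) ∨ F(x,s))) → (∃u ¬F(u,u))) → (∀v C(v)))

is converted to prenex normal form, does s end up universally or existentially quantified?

existential

First replace A → B with ¬A ∨ B.
  (∃w ¬F(w,w)) ∧ (¬¬(¬(∀x ∀s (F(s,s) ∨ F(x,s))) ∨ (∃u ¬F(u,u))) ∨ (∀v C(v)))
Drive negations inward (¬∀x A ≡ ∃x ¬A, ¬∃x A ≡ ∀x ¬A, De Morgan for ∧/∨):
  (∃w ¬F(w,w)) ∧ ((∃x ∃s (¬F(s,s) ∧ ¬F(x,s))) ∨ (∃u ¬F(u,u)) ∨ (∀v C(v)))
All bound variables are already distinct, so no renaming is needed.
Finally move all quantifiers to the prefix:
  ∃w ∃x ∃s ∃u ∀v (¬F(w,w) ∧ (¬F(s,s) ∧ ¬F(x,s) ∨ ¬F(u,u) ∨ C(v)))
The quantifier ∀s sits under an odd number of negations (counting the antecedent side of each →), so it flips to ∃s.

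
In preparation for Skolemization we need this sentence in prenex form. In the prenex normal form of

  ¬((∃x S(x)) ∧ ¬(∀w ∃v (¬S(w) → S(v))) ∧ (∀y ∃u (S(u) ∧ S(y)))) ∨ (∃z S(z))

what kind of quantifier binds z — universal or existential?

Eliminate → and ↔ using ¬ and ∨.
  ¬((∃x S(x)) ∧ ¬(∀w ∃v (¬¬S(w) ∨ S(v))) ∧ (∀y ∃u (S(u) ∧ S(y)))) ∨ (∃z S(z))
Drive negations inward (¬∀x A ≡ ∃x ¬A, ¬∃x A ≡ ∀x ¬A, De Morgan for ∧/∨):
  (∀x ¬S(x)) ∨ (∀w ∃v (S(w) ∨ S(v))) ∨ (∃y ∀u (¬S(u) ∨ ¬S(y))) ∨ (∃z S(z))
All bound variables are already distinct, so no renaming is needed.
Finally move all quantifiers to the prefix:
  ∀x ∀w ∃v ∃y ∀u ∃z (¬S(x) ∨ S(w) ∨ S(v) ∨ ¬S(u) ∨ ¬S(y) ∨ S(z))
The quantifier ∃z sits under an even number of negations (counting the antecedent side of each →), so it remains existential.

existential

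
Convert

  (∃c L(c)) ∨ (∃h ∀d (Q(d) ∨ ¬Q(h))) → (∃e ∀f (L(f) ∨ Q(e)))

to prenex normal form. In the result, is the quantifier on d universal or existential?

existential

First replace A → B with ¬A ∨ B.
  ¬((∃c L(c)) ∨ (∃h ∀d (Q(d) ∨ ¬Q(h)))) ∨ (∃e ∀f (L(f) ∨ Q(e)))
Drive negations inward (¬∀x A ≡ ∃x ¬A, ¬∃x A ≡ ∀x ¬A, De Morgan for ∧/∨):
  (∀c ¬L(c)) ∧ (∀h ∃d (¬Q(d) ∧ Q(h))) ∨ (∃e ∀f (L(f) ∨ Q(e)))
All bound variables are already distinct, so no renaming is needed.
Finally move all quantifiers to the prefix:
  ∀c ∀h ∃d ∃e ∀f (¬L(c) ∧ ¬Q(d) ∧ Q(h) ∨ L(f) ∨ Q(e))
The quantifier ∀d sits under an odd number of negations (counting the antecedent side of each →), so it flips to ∃d.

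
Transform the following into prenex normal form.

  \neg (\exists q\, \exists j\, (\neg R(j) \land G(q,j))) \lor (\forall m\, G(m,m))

Move each ¬ inward, flipping quantifiers it crosses:
  (\forall q\, \forall j\, (R(j) \lor \neg G(q,j))) \lor (\forall m\, G(m,m))
All bound variables are already distinct, so no renaming is needed.
Extract every quantifier outward, since the variables are now distinct and don't occur free across branches:
  \forall q\, \forall j\, \forall m\, (R(j) \lor \neg G(q,j) \lor G(m,m))

\forall q\, \forall j\, \forall m\, (R(j) \lor \neg G(q,j) \lor G(m,m))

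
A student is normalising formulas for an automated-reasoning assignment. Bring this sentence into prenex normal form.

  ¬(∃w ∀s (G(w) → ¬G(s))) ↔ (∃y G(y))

Rewrite implications/biconditionals: A → B as ¬A ∨ B; A ↔ B as (¬A ∨ B) ∧ (¬B ∨ A).
  (¬¬(∃w ∀s (¬G(w) ∨ ¬G(s))) ∨ (∃y G(y))) ∧ (¬(∃y G(y)) ∨ ¬(∃w ∀s (¬G(w) ∨ ¬G(s))))
Move each ¬ inward, flipping quantifiers it crosses:
  ((∃w ∀s (¬G(w) ∨ ¬G(s))) ∨ (∃y G(y))) ∧ ((∀y ¬G(y)) ∨ (∀w ∃s (G(w) ∧ G(s))))
Give each quantifier a distinct variable: y↦v1, w↦x1, s↦a.
  ((∃w ∀s (¬G(w) ∨ ¬G(s))) ∨ (∃y G(y))) ∧ ((∀v1 ¬G(v1)) ∨ (∀x1 ∃a (G(x1) ∧ G(a))))
Extract every quantifier outward, since the variables are now distinct and don't occur free across branches:
  ∃w ∀s ∃y ∀v1 ∀x1 ∃a ((¬G(w) ∨ ¬G(s) ∨ G(y)) ∧ (¬G(v1) ∨ G(x1) ∧ G(a)))

∃w ∀s ∃y ∀v1 ∀x1 ∃a ((¬G(w) ∨ ¬G(s) ∨ G(y)) ∧ (¬G(v1) ∨ G(x1) ∧ G(a)))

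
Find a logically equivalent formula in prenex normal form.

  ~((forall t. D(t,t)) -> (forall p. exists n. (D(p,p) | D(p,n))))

Rewrite implications/biconditionals: A → B as ¬A ∨ B.
  ~(~(forall t. D(t,t)) | (forall p. exists n. (D(p,p) | D(p,n))))
Move each ¬ inward, flipping quantifiers it crosses:
  (forall t. D(t,t)) & (exists p. forall n. (~D(p,p) & ~D(p,n)))
All bound variables are already distinct, so no renaming is needed.
Finally move all quantifiers to the prefix:
  forall t. exists p. forall n. (D(t,t) & ~D(p,p) & ~D(p,n))

forall t. exists p. forall n. (D(t,t) & ~D(p,p) & ~D(p,n))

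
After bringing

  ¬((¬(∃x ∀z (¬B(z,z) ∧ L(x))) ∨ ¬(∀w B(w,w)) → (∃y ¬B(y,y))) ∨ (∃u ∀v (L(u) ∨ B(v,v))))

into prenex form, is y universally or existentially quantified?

universal

First replace A → B with ¬A ∨ B.
  ¬(¬(¬(∃x ∀z (¬B(z,z) ∧ L(x))) ∨ ¬(∀w B(w,w))) ∨ (∃y ¬B(y,y)) ∨ (∃u ∀v (L(u) ∨ B(v,v))))
Drive negations inward (¬∀x A ≡ ∃x ¬A, ¬∃x A ≡ ∀x ¬A, De Morgan for ∧/∨):
  ((∀x ∃z (B(z,z) ∨ ¬L(x))) ∨ (∃w ¬B(w,w))) ∧ (∀y B(y,y)) ∧ (∀u ∃v (¬L(u) ∧ ¬B(v,v)))
Pull the quantifiers to the front (each side's bound variable is not free in the other side):
  ∀x ∃z ∃w ∀y ∀u ∃v ((B(z,z) ∨ ¬L(x) ∨ ¬B(w,w)) ∧ B(y,y) ∧ ¬L(u) ∧ ¬B(v,v))
The quantifier ∃y sits under an odd number of negations (counting the antecedent side of each →), so it flips to ∀y.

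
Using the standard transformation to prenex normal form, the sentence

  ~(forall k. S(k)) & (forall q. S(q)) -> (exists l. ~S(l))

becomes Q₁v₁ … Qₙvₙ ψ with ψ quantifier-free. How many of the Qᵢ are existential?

2

Eliminate → and ↔ using ¬ and ∨.
  ~(~(forall k. S(k)) & (forall q. S(q))) | (exists l. ~S(l))
Push ¬ through the quantifiers and connectives to reach negation normal form:
  (forall k. S(k)) | (exists q. ~S(q)) | (exists l. ~S(l))
All bound variables are already distinct, so no renaming is needed.
Extract every quantifier outward, since the variables are now distinct and don't occur free across branches:
  forall k. exists q. exists l. (S(k) | ~S(q) | ~S(l))
The prefix is forall k exists q exists l: 1 universal, 2 existential.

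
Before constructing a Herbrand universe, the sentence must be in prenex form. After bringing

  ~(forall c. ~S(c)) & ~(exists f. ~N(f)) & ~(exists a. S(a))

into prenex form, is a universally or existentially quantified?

Push ¬ through the quantifiers and connectives to reach negation normal form:
  (exists c. S(c)) & (forall f. N(f)) & (forall a. ~S(a))
Extract every quantifier outward, since the variables are now distinct and don't occur free across branches:
  exists c. forall f. forall a. (S(c) & N(f) & ~S(a))
The quantifier exists a sits under an odd number of negations, so it flips to forall a.

universal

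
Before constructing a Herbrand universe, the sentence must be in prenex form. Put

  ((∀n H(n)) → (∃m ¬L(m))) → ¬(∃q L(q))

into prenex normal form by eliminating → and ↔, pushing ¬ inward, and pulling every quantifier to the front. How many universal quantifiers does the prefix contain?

3

Eliminate → and ↔ using ¬ and ∨.
  ¬(¬(∀n H(n)) ∨ (∃m ¬L(m))) ∨ ¬(∃q L(q))
Drive negations inward (¬∀x A ≡ ∃x ¬A, ¬∃x A ≡ ∀x ¬A, De Morgan for ∧/∨):
  (∀n H(n)) ∧ (∀m L(m)) ∨ (∀q ¬L(q))
All bound variables are already distinct, so no renaming is needed.
Finally move all quantifiers to the prefix:
  ∀n ∀m ∀q (H(n) ∧ L(m) ∨ ¬L(q))
The prefix is ∀n ∀m ∀q: 3 universal, 0 existential.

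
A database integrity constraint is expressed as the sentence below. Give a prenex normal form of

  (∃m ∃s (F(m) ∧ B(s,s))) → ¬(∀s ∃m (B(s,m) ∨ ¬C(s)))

Eliminate → and ↔ using ¬ and ∨.
  ¬(∃m ∃s (F(m) ∧ B(s,s))) ∨ ¬(∀s ∃m (B(s,m) ∨ ¬C(s)))
Push ¬ through the quantifiers and connectives to reach negation normal form:
  (∀m ∀s (¬F(m) ∨ ¬B(s,s))) ∨ (∃s ∀m (¬B(s,m) ∧ C(s)))
Standardize variables apart so no two quantifiers bind the same name: s↦c, m↦q.
  (∀m ∀s (¬F(m) ∨ ¬B(s,s))) ∨ (∃c ∀q (¬B(c,q) ∧ C(c)))
Finally move all quantifiers to the prefix:
  ∀m ∀s ∃c ∀q (¬F(m) ∨ ¬B(s,s) ∨ ¬B(c,q) ∧ C(c))

∀m ∀s ∃c ∀q (¬F(m) ∨ ¬B(s,s) ∨ ¬B(c,q) ∧ C(c))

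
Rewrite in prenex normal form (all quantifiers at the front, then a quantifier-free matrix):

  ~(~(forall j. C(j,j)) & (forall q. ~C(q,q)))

Drive negations inward (¬∀x A ≡ ∃x ¬A, ¬∃x A ≡ ∀x ¬A, De Morgan for ∧/∨):
  (forall j. C(j,j)) | (exists q. C(q,q))
All bound variables are already distinct, so no renaming is needed.
Pull the quantifiers to the front (each side's bound variable is not free in the other side):
  forall j. exists q. (C(j,j) | C(q,q))

forall j. exists q. (C(j,j) | C(q,q))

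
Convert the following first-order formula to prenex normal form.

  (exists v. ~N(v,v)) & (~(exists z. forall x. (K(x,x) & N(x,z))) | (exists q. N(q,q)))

Drive negations inward (¬∀x A ≡ ∃x ¬A, ¬∃x A ≡ ∀x ¬A, De Morgan for ∧/∨):
  (exists v. ~N(v,v)) & ((forall z. exists x. (~K(x,x) | ~N(x,z))) | (exists q. N(q,q)))
All bound variables are already distinct, so no renaming is needed.
Pull the quantifiers to the front (each side's bound variable is not free in the other side):
  exists v. forall z. exists x. exists q. (~N(v,v) & (~K(x,x) | ~N(x,z) | N(q,q)))

exists v. forall z. exists x. exists q. (~N(v,v) & (~K(x,x) | ~N(x,z) | N(q,q)))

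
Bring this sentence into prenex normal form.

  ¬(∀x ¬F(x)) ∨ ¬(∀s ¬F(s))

Push ¬ through the quantifiers and connectives to reach negation normal form:
  (∃x F(x)) ∨ (∃s F(s))
Pull the quantifiers to the front (each side's bound variable is not free in the other side):
  ∃x ∃s (F(x) ∨ F(s))

∃x ∃s (F(x) ∨ F(s))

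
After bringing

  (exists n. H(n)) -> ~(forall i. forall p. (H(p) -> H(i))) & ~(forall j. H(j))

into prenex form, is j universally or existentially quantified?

existential

Rewrite implications/biconditionals: A → B as ¬A ∨ B.
  ~(exists n. H(n)) | ~(forall i. forall p. (~H(p) | H(i))) & ~(forall j. H(j))
Drive negations inward (¬∀x A ≡ ∃x ¬A, ¬∃x A ≡ ∀x ¬A, De Morgan for ∧/∨):
  (forall n. ~H(n)) | (exists i. exists p. (H(p) & ~H(i))) & (exists j. ~H(j))
Extract every quantifier outward, since the variables are now distinct and don't occur free across branches:
  forall n. exists i. exists p. exists j. (~H(n) | H(p) & ~H(i) & ~H(j))
The quantifier forall j sits under an odd number of negations (counting the antecedent side of each →), so it flips to exists j.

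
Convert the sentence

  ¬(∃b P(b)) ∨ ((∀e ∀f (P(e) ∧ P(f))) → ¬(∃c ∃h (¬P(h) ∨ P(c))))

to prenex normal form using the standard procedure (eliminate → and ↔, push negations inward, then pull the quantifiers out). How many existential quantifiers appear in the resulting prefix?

2

First replace A → B with ¬A ∨ B.
  ¬(∃b P(b)) ∨ ¬(∀e ∀f (P(e) ∧ P(f))) ∨ ¬(∃c ∃h (¬P(h) ∨ P(c)))
Drive negations inward (¬∀x A ≡ ∃x ¬A, ¬∃x A ≡ ∀x ¬A, De Morgan for ∧/∨):
  (∀b ¬P(b)) ∨ (∃e ∃f (¬P(e) ∨ ¬P(f))) ∨ (∀c ∀h (P(h) ∧ ¬P(c)))
All bound variables are already distinct, so no renaming is needed.
Pull the quantifiers to the front (each side's bound variable is not free in the other side):
  ∀b ∃e ∃f ∀c ∀h (¬P(b) ∨ ¬P(e) ∨ ¬P(f) ∨ P(h) ∧ ¬P(c))
The prefix is ∀b ∃e ∃f ∀c ∀h: 3 universal, 2 existential.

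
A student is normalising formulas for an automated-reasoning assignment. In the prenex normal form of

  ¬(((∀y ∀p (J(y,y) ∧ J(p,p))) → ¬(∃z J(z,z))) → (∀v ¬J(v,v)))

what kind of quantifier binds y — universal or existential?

existential

Rewrite implications/biconditionals: A → B as ¬A ∨ B.
  ¬(¬(¬(∀y ∀p (J(y,y) ∧ J(p,p))) ∨ ¬(∃z J(z,z))) ∨ (∀v ¬J(v,v)))
Drive negations inward (¬∀x A ≡ ∃x ¬A, ¬∃x A ≡ ∀x ¬A, De Morgan for ∧/∨):
  ((∃y ∃p (¬J(y,y) ∨ ¬J(p,p))) ∨ (∀z ¬J(z,z))) ∧ (∃v J(v,v))
All bound variables are already distinct, so no renaming is needed.
Extract every quantifier outward, since the variables are now distinct and don't occur free across branches:
  ∃y ∃p ∀z ∃v ((¬J(y,y) ∨ ¬J(p,p) ∨ ¬J(z,z)) ∧ J(v,v))
The quantifier ∀y sits under an odd number of negations (counting the antecedent side of each →), so it flips to ∃y.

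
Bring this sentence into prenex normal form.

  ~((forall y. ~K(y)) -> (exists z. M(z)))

forall y. forall z. (~K(y) & ~M(z))

Rewrite implications/biconditionals: A → B as ¬A ∨ B.
  ~(~(forall y. ~K(y)) | (exists z. M(z)))
Push ¬ through the quantifiers and connectives to reach negation normal form:
  (forall y. ~K(y)) & (forall z. ~M(z))
All bound variables are already distinct, so no renaming is needed.
Pull the quantifiers to the front (each side's bound variable is not free in the other side):
  forall y. forall z. (~K(y) & ~M(z))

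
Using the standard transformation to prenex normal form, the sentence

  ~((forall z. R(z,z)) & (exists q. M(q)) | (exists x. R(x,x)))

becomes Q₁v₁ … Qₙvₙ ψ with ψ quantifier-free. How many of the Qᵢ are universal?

Move each ¬ inward, flipping quantifiers it crosses:
  ((exists z. ~R(z,z)) | (forall q. ~M(q))) & (forall x. ~R(x,x))
Pull the quantifiers to the front (each side's bound variable is not free in the other side):
  exists z. forall q. forall x. ((~R(z,z) | ~M(q)) & ~R(x,x))
The prefix is exists z forall q forall x: 2 universal, 1 existential.

2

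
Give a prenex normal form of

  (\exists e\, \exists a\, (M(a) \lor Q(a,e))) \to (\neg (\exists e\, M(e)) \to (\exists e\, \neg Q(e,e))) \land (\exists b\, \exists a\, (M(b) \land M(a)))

\forall e\, \forall a\, \exists x\, \exists z1\, \exists b\, \exists c\, (\neg M(a) \land \neg Q(a,e) \lor (M(x) \lor \neg Q(z1,z1)) \land M(b) \land M(c))

First replace A → B with ¬A ∨ B.
  \neg (\exists e\, \exists a\, (M(a) \lor Q(a,e))) \lor (\neg \neg (\exists e\, M(e)) \lor (\exists e\, \neg Q(e,e))) \land (\exists b\, \exists a\, (M(b) \land M(a)))
Push ¬ through the quantifiers and connectives to reach negation normal form:
  (\forall e\, \forall a\, (\neg M(a) \land \neg Q(a,e))) \lor ((\exists e\, M(e)) \lor (\exists e\, \neg Q(e,e))) \land (\exists b\, \exists a\, (M(b) \land M(a)))
Give each quantifier a distinct variable: e↦x, e↦z1, a↦c.
  (\forall e\, \forall a\, (\neg M(a) \land \neg Q(a,e))) \lor ((\exists x\, M(x)) \lor (\exists z1\, \neg Q(z1,z1))) \land (\exists b\, \exists c\, (M(b) \land M(c)))
Finally move all quantifiers to the prefix:
  \forall e\, \forall a\, \exists x\, \exists z1\, \exists b\, \exists c\, (\neg M(a) \land \neg Q(a,e) \lor (M(x) \lor \neg Q(z1,z1)) \land M(b) \land M(c))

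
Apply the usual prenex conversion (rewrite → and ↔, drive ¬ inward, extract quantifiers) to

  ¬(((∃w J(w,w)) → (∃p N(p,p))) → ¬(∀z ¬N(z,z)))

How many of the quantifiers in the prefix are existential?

First replace A → B with ¬A ∨ B.
  ¬(¬(¬(∃w J(w,w)) ∨ (∃p N(p,p))) ∨ ¬(∀z ¬N(z,z)))
Drive negations inward (¬∀x A ≡ ∃x ¬A, ¬∃x A ≡ ∀x ¬A, De Morgan for ∧/∨):
  ((∀w ¬J(w,w)) ∨ (∃p N(p,p))) ∧ (∀z ¬N(z,z))
All bound variables are already distinct, so no renaming is needed.
Extract every quantifier outward, since the variables are now distinct and don't occur free across branches:
  ∀w ∃p ∀z ((¬J(w,w) ∨ N(p,p)) ∧ ¬N(z,z))
The prefix is ∀w ∃p ∀z: 2 universal, 1 existential.

1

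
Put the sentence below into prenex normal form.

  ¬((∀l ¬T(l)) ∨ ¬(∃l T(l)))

Drive negations inward (¬∀x A ≡ ∃x ¬A, ¬∃x A ≡ ∀x ¬A, De Morgan for ∧/∨):
  (∃l T(l)) ∧ (∃l T(l))
Standardize variables apart so no two quantifiers bind the same name: l↦q.
  (∃l T(l)) ∧ (∃q T(q))
Pull the quantifiers to the front (each side's bound variable is not free in the other side):
  ∃l ∃q (T(l) ∧ T(q))

∃l ∃q (T(l) ∧ T(q))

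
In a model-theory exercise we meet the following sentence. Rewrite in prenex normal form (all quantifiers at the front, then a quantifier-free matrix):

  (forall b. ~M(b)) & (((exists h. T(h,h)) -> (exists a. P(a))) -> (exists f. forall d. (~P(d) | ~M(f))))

Rewrite implications/biconditionals: A → B as ¬A ∨ B.
  (forall b. ~M(b)) & (~(~(exists h. T(h,h)) | (exists a. P(a))) | (exists f. forall d. (~P(d) | ~M(f))))
Move each ¬ inward, flipping quantifiers it crosses:
  (forall b. ~M(b)) & ((exists h. T(h,h)) & (forall a. ~P(a)) | (exists f. forall d. (~P(d) | ~M(f))))
Pull the quantifiers to the front (each side's bound variable is not free in the other side):
  forall b. exists h. forall a. exists f. forall d. (~M(b) & (T(h,h) & ~P(a) | ~P(d) | ~M(f)))

forall b. exists h. forall a. exists f. forall d. (~M(b) & (T(h,h) & ~P(a) | ~P(d) | ~M(f)))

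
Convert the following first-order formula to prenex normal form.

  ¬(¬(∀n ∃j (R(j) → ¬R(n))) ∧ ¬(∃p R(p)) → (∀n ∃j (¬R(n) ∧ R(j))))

∃n ∀j ∀p ∃c ∀z (R(j) ∧ R(n) ∧ ¬R(p) ∧ (R(c) ∨ ¬R(z)))

First replace A → B with ¬A ∨ B.
  ¬(¬(¬(∀n ∃j (¬R(j) ∨ ¬R(n))) ∧ ¬(∃p R(p))) ∨ (∀n ∃j (¬R(n) ∧ R(j))))
Push ¬ through the quantifiers and connectives to reach negation normal form:
  (∃n ∀j (R(j) ∧ R(n))) ∧ (∀p ¬R(p)) ∧ (∃n ∀j (R(n) ∨ ¬R(j)))
Standardize variables apart so no two quantifiers bind the same name: n↦c, j↦z.
  (∃n ∀j (R(j) ∧ R(n))) ∧ (∀p ¬R(p)) ∧ (∃c ∀z (R(c) ∨ ¬R(z)))
Pull the quantifiers to the front (each side's bound variable is not free in the other side):
  ∃n ∀j ∀p ∃c ∀z (R(j) ∧ R(n) ∧ ¬R(p) ∧ (R(c) ∨ ¬R(z)))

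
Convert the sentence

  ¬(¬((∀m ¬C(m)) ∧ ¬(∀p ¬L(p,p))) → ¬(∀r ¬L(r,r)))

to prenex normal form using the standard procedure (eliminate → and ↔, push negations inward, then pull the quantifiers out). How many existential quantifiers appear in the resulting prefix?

Rewrite implications/biconditionals: A → B as ¬A ∨ B.
  ¬(¬¬((∀m ¬C(m)) ∧ ¬(∀p ¬L(p,p))) ∨ ¬(∀r ¬L(r,r)))
Push ¬ through the quantifiers and connectives to reach negation normal form:
  ((∃m C(m)) ∨ (∀p ¬L(p,p))) ∧ (∀r ¬L(r,r))
Extract every quantifier outward, since the variables are now distinct and don't occur free across branches:
  ∃m ∀p ∀r ((C(m) ∨ ¬L(p,p)) ∧ ¬L(r,r))
The prefix is ∃m ∀p ∀r: 2 universal, 1 existential.

1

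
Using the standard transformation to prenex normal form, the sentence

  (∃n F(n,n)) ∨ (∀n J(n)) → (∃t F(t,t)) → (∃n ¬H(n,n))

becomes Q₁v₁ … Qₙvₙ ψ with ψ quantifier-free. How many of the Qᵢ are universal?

Rewrite implications/biconditionals: A → B as ¬A ∨ B.
  ¬((∃n F(n,n)) ∨ (∀n J(n))) ∨ ¬(∃t F(t,t)) ∨ (∃n ¬H(n,n))
Drive negations inward (¬∀x A ≡ ∃x ¬A, ¬∃x A ≡ ∀x ¬A, De Morgan for ∧/∨):
  (∀n ¬F(n,n)) ∧ (∃n ¬J(n)) ∨ (∀t ¬F(t,t)) ∨ (∃n ¬H(n,n))
Rename bound variables to avoid capture: n↦r, n↦x.
  (∀n ¬F(n,n)) ∧ (∃r ¬J(r)) ∨ (∀t ¬F(t,t)) ∨ (∃x ¬H(x,x))
Finally move all quantifiers to the prefix:
  ∀n ∃r ∀t ∃x (¬F(n,n) ∧ ¬J(r) ∨ ¬F(t,t) ∨ ¬H(x,x))
The prefix is ∀n ∃r ∀t ∃x: 2 universal, 2 existential.

2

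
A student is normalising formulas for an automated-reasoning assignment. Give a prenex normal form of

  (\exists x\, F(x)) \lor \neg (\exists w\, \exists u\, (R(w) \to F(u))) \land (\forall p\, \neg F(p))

\exists x\, \forall w\, \forall u\, \forall p\, (F(x) \lor R(w) \land \neg F(u) \land \neg F(p))

Rewrite implications/biconditionals: A → B as ¬A ∨ B.
  (\exists x\, F(x)) \lor \neg (\exists w\, \exists u\, (\neg R(w) \lor F(u))) \land (\forall p\, \neg F(p))
Push ¬ through the quantifiers and connectives to reach negation normal form:
  (\exists x\, F(x)) \lor (\forall w\, \forall u\, (R(w) \land \neg F(u))) \land (\forall p\, \neg F(p))
All bound variables are already distinct, so no renaming is needed.
Extract every quantifier outward, since the variables are now distinct and don't occur free across branches:
  \exists x\, \forall w\, \forall u\, \forall p\, (F(x) \lor R(w) \land \neg F(u) \land \neg F(p))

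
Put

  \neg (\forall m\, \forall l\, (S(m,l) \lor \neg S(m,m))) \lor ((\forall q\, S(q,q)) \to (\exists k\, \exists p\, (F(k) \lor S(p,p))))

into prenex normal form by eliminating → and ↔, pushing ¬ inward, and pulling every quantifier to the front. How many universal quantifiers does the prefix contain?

First replace A → B with ¬A ∨ B.
  \neg (\forall m\, \forall l\, (S(m,l) \lor \neg S(m,m))) \lor \neg (\forall q\, S(q,q)) \lor (\exists k\, \exists p\, (F(k) \lor S(p,p)))
Move each ¬ inward, flipping quantifiers it crosses:
  (\exists m\, \exists l\, (\neg S(m,l) \land S(m,m))) \lor (\exists q\, \neg S(q,q)) \lor (\exists k\, \exists p\, (F(k) \lor S(p,p)))
Pull the quantifiers to the front (each side's bound variable is not free in the other side):
  \exists m\, \exists l\, \exists q\, \exists k\, \exists p\, (\neg S(m,l) \land S(m,m) \lor \neg S(q,q) \lor F(k) \lor S(p,p))
The prefix is \exists m \exists l \exists q \exists k \exists p: 0 universal, 5 existential.

0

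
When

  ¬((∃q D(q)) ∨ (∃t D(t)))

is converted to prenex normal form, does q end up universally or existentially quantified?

universal

Move each ¬ inward, flipping quantifiers it crosses:
  (∀q ¬D(q)) ∧ (∀t ¬D(t))
All bound variables are already distinct, so no renaming is needed.
Pull the quantifiers to the front (each side's bound variable is not free in the other side):
  ∀q ∀t (¬D(q) ∧ ¬D(t))
The quantifier ∃q sits under an odd number of negations, so it flips to ∀q.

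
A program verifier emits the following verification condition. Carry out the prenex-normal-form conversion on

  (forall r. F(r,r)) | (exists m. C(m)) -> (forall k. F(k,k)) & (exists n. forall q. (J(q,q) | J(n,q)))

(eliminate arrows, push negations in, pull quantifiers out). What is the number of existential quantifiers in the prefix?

First replace A → B with ¬A ∨ B.
  ~((forall r. F(r,r)) | (exists m. C(m))) | (forall k. F(k,k)) & (exists n. forall q. (J(q,q) | J(n,q)))
Move each ¬ inward, flipping quantifiers it crosses:
  (exists r. ~F(r,r)) & (forall m. ~C(m)) | (forall k. F(k,k)) & (exists n. forall q. (J(q,q) | J(n,q)))
Pull the quantifiers to the front (each side's bound variable is not free in the other side):
  exists r. forall m. forall k. exists n. forall q. (~F(r,r) & ~C(m) | F(k,k) & (J(q,q) | J(n,q)))
The prefix is exists r forall m forall k exists n forall q: 3 universal, 2 existential.

2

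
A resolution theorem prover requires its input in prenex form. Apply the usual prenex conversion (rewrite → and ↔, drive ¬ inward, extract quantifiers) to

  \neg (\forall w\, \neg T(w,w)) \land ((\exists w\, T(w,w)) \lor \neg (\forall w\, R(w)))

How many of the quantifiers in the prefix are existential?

Drive negations inward (¬∀x A ≡ ∃x ¬A, ¬∃x A ≡ ∀x ¬A, De Morgan for ∧/∨):
  (\exists w\, T(w,w)) \land ((\exists w\, T(w,w)) \lor (\exists w\, \neg R(w)))
Give each quantifier a distinct variable: w↦x, w↦x1.
  (\exists w\, T(w,w)) \land ((\exists x\, T(x,x)) \lor (\exists x1\, \neg R(x1)))
Finally move all quantifiers to the prefix:
  \exists w\, \exists x\, \exists x1\, (T(w,w) \land (T(x,x) \lor \neg R(x1)))
The prefix is \exists w \exists x \exists x1: 0 universal, 3 existential.

3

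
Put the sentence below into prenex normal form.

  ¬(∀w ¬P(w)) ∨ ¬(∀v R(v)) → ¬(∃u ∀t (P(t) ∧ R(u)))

First replace A → B with ¬A ∨ B.
  ¬(¬(∀w ¬P(w)) ∨ ¬(∀v R(v))) ∨ ¬(∃u ∀t (P(t) ∧ R(u)))
Move each ¬ inward, flipping quantifiers it crosses:
  (∀w ¬P(w)) ∧ (∀v R(v)) ∨ (∀u ∃t (¬P(t) ∨ ¬R(u)))
Pull the quantifiers to the front (each side's bound variable is not free in the other side):
  ∀w ∀v ∀u ∃t (¬P(w) ∧ R(v) ∨ ¬P(t) ∨ ¬R(u))

∀w ∀v ∀u ∃t (¬P(w) ∧ R(v) ∨ ¬P(t) ∨ ¬R(u))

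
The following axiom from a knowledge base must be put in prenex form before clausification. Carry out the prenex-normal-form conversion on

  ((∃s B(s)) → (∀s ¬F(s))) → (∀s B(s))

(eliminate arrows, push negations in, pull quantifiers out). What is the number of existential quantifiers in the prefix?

Rewrite implications/biconditionals: A → B as ¬A ∨ B.
  ¬(¬(∃s B(s)) ∨ (∀s ¬F(s))) ∨ (∀s B(s))
Move each ¬ inward, flipping quantifiers it crosses:
  (∃s B(s)) ∧ (∃s F(s)) ∨ (∀s B(s))
Standardize variables apart so no two quantifiers bind the same name: s↦x, s↦u1.
  (∃s B(s)) ∧ (∃x F(x)) ∨ (∀u1 B(u1))
Extract every quantifier outward, since the variables are now distinct and don't occur free across branches:
  ∃s ∃x ∀u1 (B(s) ∧ F(x) ∨ B(u1))
The prefix is ∃s ∃x ∀u1: 1 universal, 2 existential.

2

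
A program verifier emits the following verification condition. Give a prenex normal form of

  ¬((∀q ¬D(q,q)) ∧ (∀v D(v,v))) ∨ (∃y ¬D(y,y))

∃q ∃v ∃y (D(q,q) ∨ ¬D(v,v) ∨ ¬D(y,y))

Push ¬ through the quantifiers and connectives to reach negation normal form:
  (∃q D(q,q)) ∨ (∃v ¬D(v,v)) ∨ (∃y ¬D(y,y))
Pull the quantifiers to the front (each side's bound variable is not free in the other side):
  ∃q ∃v ∃y (D(q,q) ∨ ¬D(v,v) ∨ ¬D(y,y))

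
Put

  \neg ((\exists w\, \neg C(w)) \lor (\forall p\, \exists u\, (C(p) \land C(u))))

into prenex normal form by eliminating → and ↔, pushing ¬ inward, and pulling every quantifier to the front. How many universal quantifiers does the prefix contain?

Push ¬ through the quantifiers and connectives to reach negation normal form:
  (\forall w\, C(w)) \land (\exists p\, \forall u\, (\neg C(p) \lor \neg C(u)))
All bound variables are already distinct, so no renaming is needed.
Finally move all quantifiers to the prefix:
  \forall w\, \exists p\, \forall u\, (C(w) \land (\neg C(p) \lor \neg C(u)))
The prefix is \forall w \exists p \forall u: 2 universal, 1 existential.

2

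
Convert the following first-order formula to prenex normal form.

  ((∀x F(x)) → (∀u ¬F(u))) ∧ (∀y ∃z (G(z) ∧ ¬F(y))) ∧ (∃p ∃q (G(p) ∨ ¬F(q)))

∃x ∀u ∀y ∃z ∃p ∃q ((¬F(x) ∨ ¬F(u)) ∧ G(z) ∧ ¬F(y) ∧ (G(p) ∨ ¬F(q)))

First replace A → B with ¬A ∨ B.
  (¬(∀x F(x)) ∨ (∀u ¬F(u))) ∧ (∀y ∃z (G(z) ∧ ¬F(y))) ∧ (∃p ∃q (G(p) ∨ ¬F(q)))
Move each ¬ inward, flipping quantifiers it crosses:
  ((∃x ¬F(x)) ∨ (∀u ¬F(u))) ∧ (∀y ∃z (G(z) ∧ ¬F(y))) ∧ (∃p ∃q (G(p) ∨ ¬F(q)))
Extract every quantifier outward, since the variables are now distinct and don't occur free across branches:
  ∃x ∀u ∀y ∃z ∃p ∃q ((¬F(x) ∨ ¬F(u)) ∧ G(z) ∧ ¬F(y) ∧ (G(p) ∨ ¬F(q)))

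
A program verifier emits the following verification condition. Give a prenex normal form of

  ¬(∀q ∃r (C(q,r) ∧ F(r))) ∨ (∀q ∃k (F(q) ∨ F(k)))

∃q ∀r ∀x ∃k (¬C(q,r) ∨ ¬F(r) ∨ F(x) ∨ F(k))

Push ¬ through the quantifiers and connectives to reach negation normal form:
  (∃q ∀r (¬C(q,r) ∨ ¬F(r))) ∨ (∀q ∃k (F(q) ∨ F(k)))
Give each quantifier a distinct variable: q↦x.
  (∃q ∀r (¬C(q,r) ∨ ¬F(r))) ∨ (∀x ∃k (F(x) ∨ F(k)))
Finally move all quantifiers to the prefix:
  ∃q ∀r ∀x ∃k (¬C(q,r) ∨ ¬F(r) ∨ F(x) ∨ F(k))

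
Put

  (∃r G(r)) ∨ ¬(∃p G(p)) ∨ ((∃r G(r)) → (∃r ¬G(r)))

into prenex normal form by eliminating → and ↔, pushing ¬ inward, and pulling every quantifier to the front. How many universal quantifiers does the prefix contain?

2

First replace A → B with ¬A ∨ B.
  (∃r G(r)) ∨ ¬(∃p G(p)) ∨ ¬(∃r G(r)) ∨ (∃r ¬G(r))
Push ¬ through the quantifiers and connectives to reach negation normal form:
  (∃r G(r)) ∨ (∀p ¬G(p)) ∨ (∀r ¬G(r)) ∨ (∃r ¬G(r))
Give each quantifier a distinct variable: r↦t, r↦x1.
  (∃r G(r)) ∨ (∀p ¬G(p)) ∨ (∀t ¬G(t)) ∨ (∃x1 ¬G(x1))
Finally move all quantifiers to the prefix:
  ∃r ∀p ∀t ∃x1 (G(r) ∨ ¬G(p) ∨ ¬G(t) ∨ ¬G(x1))
The prefix is ∃r ∀p ∀t ∃x1: 2 universal, 2 existential.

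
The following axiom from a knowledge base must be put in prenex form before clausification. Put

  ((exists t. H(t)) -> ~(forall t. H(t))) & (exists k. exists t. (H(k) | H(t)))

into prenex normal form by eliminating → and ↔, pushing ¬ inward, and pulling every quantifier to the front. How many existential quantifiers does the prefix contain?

First replace A → B with ¬A ∨ B.
  (~(exists t. H(t)) | ~(forall t. H(t))) & (exists k. exists t. (H(k) | H(t)))
Push ¬ through the quantifiers and connectives to reach negation normal form:
  ((forall t. ~H(t)) | (exists t. ~H(t))) & (exists k. exists t. (H(k) | H(t)))
Standardize variables apart so no two quantifiers bind the same name: t↦c, t↦y1.
  ((forall t. ~H(t)) | (exists c. ~H(c))) & (exists k. exists y1. (H(k) | H(y1)))
Extract every quantifier outward, since the variables are now distinct and don't occur free across branches:
  forall t. exists c. exists k. exists y1. ((~H(t) | ~H(c)) & (H(k) | H(y1)))
The prefix is forall t exists c exists k exists y1: 1 universal, 3 existential.

3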